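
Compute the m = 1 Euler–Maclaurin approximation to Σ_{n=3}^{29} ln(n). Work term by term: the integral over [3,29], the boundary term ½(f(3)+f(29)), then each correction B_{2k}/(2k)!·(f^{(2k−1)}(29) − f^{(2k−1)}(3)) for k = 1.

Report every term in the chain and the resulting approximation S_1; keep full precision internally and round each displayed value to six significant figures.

S_1 ≈ 70.5638

Integral: ∫_3^29 ln(x) dx = 68.3557.
Boundary: ½(f(3) + f(29)) = ½(1.09861 + 3.36730) = 2.23295.
Running total after boundary: 70.5887.
Order-1 term: 1/12 · (0.0344828 − 0.333333) = -0.0249042.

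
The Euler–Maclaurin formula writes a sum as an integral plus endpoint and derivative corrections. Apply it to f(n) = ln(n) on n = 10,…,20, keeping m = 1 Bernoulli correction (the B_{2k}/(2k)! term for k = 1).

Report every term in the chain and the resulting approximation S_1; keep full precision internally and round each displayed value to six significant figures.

S_1 ≈ 29.5338

Integral: ∫_10^20 ln(x) dx = 26.8888.
Boundary: ½(f(10) + f(20)) = ½(2.30259 + 2.99573) = 2.64916.
Running total after boundary: 29.5380.
Correction k=1: B_{2}/2! · (f^{(1)}(20) − f^{(1)}(10)) = 1/12 · (0.0500000 − 0.100000) = -0.00416667.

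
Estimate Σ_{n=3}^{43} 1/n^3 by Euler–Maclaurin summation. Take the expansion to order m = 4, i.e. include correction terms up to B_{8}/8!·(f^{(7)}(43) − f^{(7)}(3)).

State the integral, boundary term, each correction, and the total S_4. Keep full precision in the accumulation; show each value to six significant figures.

S_4 ≈ 0.0767921

The integral term ∫_3^43 1/x^3 dx = 0.0552851.
Endpoint term: (f(3) + f(43))/2 = (0.0370370 + 1.25775e-05)/2 = 0.0185248.
Running total after boundary: 0.0738099.
k=1: B_{2}/(2)! × [f^{(1)}(43) − f^{(1)}(3)] = 1/12 × (-8.77501e-07 − (-0.0370370)) = 0.00308635.
Partial sum through k=1: 0.0768963.
k=2: B_{4}/(4)! × [f^{(3)}(43) − f^{(3)}(3)] = −1/720 × (-9.49162e-09 − (-0.0823045)) = -0.000114312.
Partial sum through k=2: 0.0767820.
k=3: B_{6}/(6)! × [f^{(5)}(43) − f^{(5)}(3)] = 1/30240 × (-2.15602e-10 − (-0.384088)) = 1.27013e-05.
Partial sum through k=3: 0.0767947.
k=4: B_{8}/(8)! × [f^{(7)}(43) − f^{(7)}(3)] = −1/1209600 × (-8.39554e-12 − (-3.07270)) = -2.54026e-06.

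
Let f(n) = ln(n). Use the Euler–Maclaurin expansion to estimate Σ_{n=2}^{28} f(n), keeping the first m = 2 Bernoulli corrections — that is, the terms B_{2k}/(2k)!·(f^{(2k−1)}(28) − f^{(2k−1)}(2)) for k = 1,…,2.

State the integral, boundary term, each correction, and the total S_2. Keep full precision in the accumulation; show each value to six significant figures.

S_2 ≈ 67.8898

Integral: ∫_2^28 ln(x) dx = 65.9154.
Endpoint term: (f(2) + f(28))/2 = (0.693147 + 3.33220)/2 = 2.01268.
So far: 67.9281.
Order-1 term: 1/12 · (0.0357143 − 0.500000) = -0.0386905.
Partial sum through k=1: 67.8894.
Order-2 term: −1/720 · (9.11079e-05 − 0.250000) = 0.000347096.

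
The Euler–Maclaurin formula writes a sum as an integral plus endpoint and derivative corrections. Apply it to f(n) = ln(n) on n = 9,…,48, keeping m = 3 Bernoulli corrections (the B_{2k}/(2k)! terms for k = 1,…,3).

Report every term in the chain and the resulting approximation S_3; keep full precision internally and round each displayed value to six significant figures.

S_3 ≈ 130.069

The integral term ∫_9^48 ln(x) dx = 127.043.
Endpoint term: (f(9) + f(48))/2 = (2.19722 + 3.87120)/2 = 3.03421.
Running total after boundary: 130.077.
k=1: B_{2}/(2)! × [f^{(1)}(48) − f^{(1)}(9)] = 1/12 × (0.0208333 − 0.111111) = -0.00752315.
Running total after k=1: 130.069.
k=2: B_{4}/(4)! × [f^{(3)}(48) − f^{(3)}(9)] = −1/720 × (1.80845e-05 − 0.00274348) = 3.78528e-06.
Running total after k=2: 130.069.
k=3: B_{6}/(6)! × [f^{(5)}(48) − f^{(5)}(9)] = 1/30240 × (9.41901e-08 − 0.000406442) = -1.34374e-08.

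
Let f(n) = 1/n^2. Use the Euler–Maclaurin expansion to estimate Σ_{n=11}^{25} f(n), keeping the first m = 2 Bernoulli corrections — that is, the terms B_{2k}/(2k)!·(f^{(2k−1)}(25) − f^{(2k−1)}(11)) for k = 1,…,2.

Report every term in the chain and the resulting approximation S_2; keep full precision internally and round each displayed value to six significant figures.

S_2 ≈ 0.0559557

Integral: ∫_11^25 1/x^2 dx = 0.0509091.
½[f(11) + f(25)] = ½[0.00826446 + 0.00160000] = 0.00493223.
Running total after boundary: 0.0558413.
Correction k=1: B_{2}/2! · (f^{(1)}(25) − f^{(1)}(11)) = 1/12 · (-0.000128000 − (-0.00150263)) = 0.000114552.
Partial sum through k=1: 0.0559559.
Correction k=2: B_{4}/4! · (f^{(3)}(25) − f^{(3)}(11)) = −1/720 · (-2.45760e-06 − (-0.000149021)) = -2.03560e-07.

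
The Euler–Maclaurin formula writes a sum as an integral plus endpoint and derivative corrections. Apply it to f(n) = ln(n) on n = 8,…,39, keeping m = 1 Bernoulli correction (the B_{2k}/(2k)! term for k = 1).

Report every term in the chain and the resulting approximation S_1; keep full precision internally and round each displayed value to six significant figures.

S_1 ≈ 98.1066

Integral: ∫_8^39 ln(x) dx = 95.2434.
Endpoint term: (f(8) + f(39))/2 = (2.07944 + 3.66356)/2 = 2.87150.
Running total after boundary: 98.1149.
Correction k=1: B_{2}/2! · (f^{(1)}(39) − f^{(1)}(8)) = 1/12 · (0.0256410 − 0.125000) = -0.00827991.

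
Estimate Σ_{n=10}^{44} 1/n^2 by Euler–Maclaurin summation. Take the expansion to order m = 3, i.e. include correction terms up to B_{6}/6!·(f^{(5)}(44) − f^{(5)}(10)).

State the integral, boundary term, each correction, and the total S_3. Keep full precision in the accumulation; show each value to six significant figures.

The integral term ∫_10^44 1/x^2 dx = 0.0772727.
Endpoint term: (f(10) + f(44))/2 = (0.0100000 + 0.000516529)/2 = 0.00525826.
So far: 0.0825310.
Order-1 term: 1/12 · (-2.34786e-05 − (-0.00200000)) = 0.000164710.
Partial sum through k=1: 0.0826957.
Order-2 term: −1/720 · (-1.45528e-07 − (-0.000240000)) = -3.33131e-07.
Partial sum through k=2: 0.0826954.
Order-3 term: 1/30240 · (-2.25509e-09 − (-7.20000e-05)) = 2.38088e-09.

S_3 ≈ 0.0826954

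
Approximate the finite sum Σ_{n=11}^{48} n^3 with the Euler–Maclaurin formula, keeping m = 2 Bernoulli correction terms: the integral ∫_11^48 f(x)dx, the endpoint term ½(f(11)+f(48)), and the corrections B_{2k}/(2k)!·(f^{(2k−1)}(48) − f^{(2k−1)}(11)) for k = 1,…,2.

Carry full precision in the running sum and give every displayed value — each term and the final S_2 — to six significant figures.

S_2 ≈ 1.37995e+06

Integral: ∫_11^48 x^3 dx = 1.32344e+06.
Endpoint term: (f(11) + f(48))/2 = (1331.00 + 110592)/2 = 55961.5.
Integral + boundary = 1.37941e+06.
Order-1 term: 1/12 · (6912.00 − 363.000) = 545.750.
Running total after k=1: 1.37995e+06.
Order-2 term: −1/720 · (6.00000 − 6.00000) = 0.00000.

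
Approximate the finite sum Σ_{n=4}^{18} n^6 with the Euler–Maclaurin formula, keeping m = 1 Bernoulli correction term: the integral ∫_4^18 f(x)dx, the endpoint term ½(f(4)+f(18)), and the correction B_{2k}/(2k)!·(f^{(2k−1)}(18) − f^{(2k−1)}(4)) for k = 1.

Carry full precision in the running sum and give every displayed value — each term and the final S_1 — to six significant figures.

The integral term ∫_4^18 x^6 dx = 8.74577e+07.
Endpoint term: (f(4) + f(18))/2 = (4096.00 + 3.40122e+07)/2 = 1.70082e+07.
Running total after boundary: 1.04466e+08.
Correction k=1: B_{2}/2! · (f^{(1)}(18) − f^{(1)}(4)) = 1/12 · (1.13374e+07 − 6144.00) = 944272.

S_1 ≈ 1.05410e+08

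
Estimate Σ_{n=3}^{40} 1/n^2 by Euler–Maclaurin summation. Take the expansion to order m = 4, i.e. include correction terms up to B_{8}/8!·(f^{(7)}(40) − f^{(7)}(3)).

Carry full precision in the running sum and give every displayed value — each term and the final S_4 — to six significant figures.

S_4 ≈ 0.370244

∫_3^40 1/x^2 dx evaluates to 0.308333.
Endpoint term: (f(3) + f(40))/2 = (0.111111 + 0.000625000)/2 = 0.0558681.
Integral + boundary = 0.364201.
Correction k=1: B_{2}/2! · (f^{(1)}(40) − f^{(1)}(3)) = 1/12 · (-3.12500e-05 − (-0.0740741)) = 0.00617024.
After k=1: 0.370372.
Correction k=2: B_{4}/4! · (f^{(3)}(40) − f^{(3)}(3)) = −1/720 · (-2.34375e-07 − (-0.0987654)) = -0.000137174.
After k=2: 0.370234.
Correction k=3: B_{6}/6! · (f^{(5)}(40) − f^{(5)}(3)) = 1/30240 · (-4.39453e-09 − (-0.329218)) = 1.08868e-05.
After k=3: 0.370245.
Correction k=4: B_{8}/8! · (f^{(7)}(40) − f^{(7)}(3)) = −1/1209600 · (-1.53809e-10 − (-2.04847)) = -1.69351e-06.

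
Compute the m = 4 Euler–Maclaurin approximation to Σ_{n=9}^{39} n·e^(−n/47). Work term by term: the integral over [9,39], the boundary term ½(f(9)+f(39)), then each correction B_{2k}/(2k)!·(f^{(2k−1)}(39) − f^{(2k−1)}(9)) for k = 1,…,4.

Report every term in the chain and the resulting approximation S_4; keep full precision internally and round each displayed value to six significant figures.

Integral: ∫_9^39 x·e^(−x/47) dx = 410.431.
Endpoint term: (f(9) + f(39))/2 = (7.43156 + 17.0095)/2 = 12.2205.
Integral + boundary = 422.651.
Order-1 term: 1/12 · (0.0742369 − 0.667610) = -0.0494478.
Running total after k=1: 422.602.
Order-2 term: −1/720 · (0.000428484 − 0.00104983) = 8.62976e-07.
Running total after k=2: 422.602.
Order-3 term: 1/30240 · (3.72730e-07 − 8.13685e-07) = -1.45818e-11.
Running total after k=3: 422.602.
Order-4 term: −1/1209600 · (2.49655e-10 − 5.21558e-10) = 2.24787e-16.

S_4 ≈ 422.602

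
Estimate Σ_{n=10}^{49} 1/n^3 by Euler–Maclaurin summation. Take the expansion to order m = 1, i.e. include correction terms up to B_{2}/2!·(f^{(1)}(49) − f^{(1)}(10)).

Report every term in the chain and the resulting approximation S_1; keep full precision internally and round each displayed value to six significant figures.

S_1 ≈ 0.00532096

The integral term ∫_10^49 1/x^3 dx = 0.00479175.
Endpoint term: (f(10) + f(49))/2 = (0.00100000 + 8.49986e-06)/2 = 0.000504250.
So far: 0.00529600.
k=1: B_{2}/(2)! × [f^{(1)}(49) − f^{(1)}(10)] = 1/12 × (-5.20400e-07 − (-0.000300000)) = 2.49566e-05.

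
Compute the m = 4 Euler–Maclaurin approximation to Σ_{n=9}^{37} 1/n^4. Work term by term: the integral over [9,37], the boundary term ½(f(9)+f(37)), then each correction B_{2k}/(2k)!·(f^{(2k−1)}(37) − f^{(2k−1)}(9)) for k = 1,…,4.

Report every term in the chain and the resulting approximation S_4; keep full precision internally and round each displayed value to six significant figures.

The integral term ∫_9^37 1/x^4 dx = 0.000450667.
½[f(9) + f(37)] = ½[0.000152416 + 5.33572e-07] = 7.64747e-05.
So far: 0.000527141.
Order-1 term: 1/12 · (-5.76835e-08 − (-6.77404e-05)) = 5.64022e-06.
Running total after k=1: 0.000532782.
Order-2 term: −1/720 · (-1.26406e-09 − (-2.50890e-05)) = -3.48441e-08.
Running total after k=2: 0.000532747.
Order-3 term: 1/30240 · (-5.17075e-11 − (-1.73455e-05)) = 5.73593e-10.
Running total after k=3: 0.000532747.
Order-4 term: −1/1209600 · (-3.39933e-12 − (-1.92728e-05)) = -1.59332e-11.

S_4 ≈ 0.000532747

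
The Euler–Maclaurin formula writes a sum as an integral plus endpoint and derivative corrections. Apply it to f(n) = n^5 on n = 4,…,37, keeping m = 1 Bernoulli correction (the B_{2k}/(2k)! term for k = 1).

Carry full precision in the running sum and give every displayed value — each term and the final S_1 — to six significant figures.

S_1 ≈ 4.63074e+08

The integral term ∫_4^37 x^5 dx = 4.27620e+08.
Endpoint term: (f(4) + f(37))/2 = (1024.00 + 6.93440e+07)/2 = 3.46725e+07.
So far: 4.62293e+08.
k=1: B_{2}/(2)! × [f^{(1)}(37) − f^{(1)}(4)] = 1/12 × (9.37080e+06 − 1280.00) = 780794.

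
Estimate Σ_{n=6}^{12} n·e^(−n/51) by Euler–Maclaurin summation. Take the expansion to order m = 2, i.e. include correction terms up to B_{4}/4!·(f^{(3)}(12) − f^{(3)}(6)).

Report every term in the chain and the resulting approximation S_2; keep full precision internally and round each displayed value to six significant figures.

The integral term ∫_6^12 x·e^(−x/51) dx = 44.9942.
Boundary: ½(f(6) + f(12)) = ½(5.33406 + 9.48406) = 7.40906.
So far: 52.4033.
Correction k=1: B_{2}/2! · (f^{(1)}(12) − f^{(1)}(6)) = 1/12 · (0.604376 − 0.784420) = -0.0150037.
Partial sum through k=1: 52.3883.
Correction k=2: B_{4}/4! · (f^{(3)}(12) − f^{(3)}(6)) = −1/720 · (0.000840082 − 0.000985175) = 2.01518e-07.

S_2 ≈ 52.3883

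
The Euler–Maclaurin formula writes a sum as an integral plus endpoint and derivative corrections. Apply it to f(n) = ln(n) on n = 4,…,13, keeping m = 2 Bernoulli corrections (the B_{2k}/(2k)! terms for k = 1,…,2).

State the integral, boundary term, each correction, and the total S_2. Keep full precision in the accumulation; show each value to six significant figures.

S_2 ≈ 20.7604

The integral term ∫_4^13 ln(x) dx = 18.7992.
Boundary: ½(f(4) + f(13)) = ½(1.38629 + 2.56495) = 1.97562.
Integral + boundary = 20.7748.
k=1: B_{2}/(2)! × [f^{(1)}(13) − f^{(1)}(4)] = 1/12 × (0.0769231 − 0.250000) = -0.0144231.
Running total after k=1: 20.7604.
k=2: B_{4}/(4)! × [f^{(3)}(13) − f^{(3)}(4)] = −1/720 × (0.000910332 − 0.0312500) = 4.21384e-05.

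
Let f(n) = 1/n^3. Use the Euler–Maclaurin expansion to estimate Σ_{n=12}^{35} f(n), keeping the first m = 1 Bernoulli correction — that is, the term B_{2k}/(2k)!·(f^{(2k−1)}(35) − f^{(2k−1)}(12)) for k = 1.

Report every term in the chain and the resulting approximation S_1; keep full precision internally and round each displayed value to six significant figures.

Integral: ∫_12^35 1/x^3 dx = 0.00306406.
½[f(12) + f(35)] = ½[0.000578704 + 2.33236e-05] = 0.000301014.
So far: 0.00336507.
Order-1 term: 1/12 · (-1.99917e-06 − (-0.000144676)) = 1.18897e-05.

S_1 ≈ 0.00337696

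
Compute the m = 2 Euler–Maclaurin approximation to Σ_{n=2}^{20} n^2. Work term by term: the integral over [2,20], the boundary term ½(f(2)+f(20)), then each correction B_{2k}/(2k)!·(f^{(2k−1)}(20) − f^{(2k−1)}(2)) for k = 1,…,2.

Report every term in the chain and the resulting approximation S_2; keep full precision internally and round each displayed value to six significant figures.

∫_2^20 x^2 dx evaluates to 2664.00.
½[f(2) + f(20)] = ½[4.00000 + 400.000] = 202.000.
Running total after boundary: 2866.00.
Correction k=1: B_{2}/2! · (f^{(1)}(20) − f^{(1)}(2)) = 1/12 · (40.0000 − 4.00000) = 3.00000.
Partial sum through k=1: 2869.00.
Correction k=2: B_{4}/4! · (f^{(3)}(20) − f^{(3)}(2)) = −1/720 · (0.00000 − 0.00000) = 0.00000.

S_2 ≈ 2869.00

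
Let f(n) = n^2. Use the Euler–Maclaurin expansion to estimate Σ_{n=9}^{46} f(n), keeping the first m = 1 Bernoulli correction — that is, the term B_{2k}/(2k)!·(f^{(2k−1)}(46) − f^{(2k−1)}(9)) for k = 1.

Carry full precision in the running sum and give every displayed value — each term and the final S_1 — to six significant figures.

∫_9^46 x^2 dx evaluates to 32202.3.
Endpoint term: (f(9) + f(46))/2 = (81.0000 + 2116.00)/2 = 1098.50.
So far: 33300.8.
Correction k=1: B_{2}/2! · (f^{(1)}(46) − f^{(1)}(9)) = 1/12 · (92.0000 − 18.0000) = 6.16667.

S_1 ≈ 33307.0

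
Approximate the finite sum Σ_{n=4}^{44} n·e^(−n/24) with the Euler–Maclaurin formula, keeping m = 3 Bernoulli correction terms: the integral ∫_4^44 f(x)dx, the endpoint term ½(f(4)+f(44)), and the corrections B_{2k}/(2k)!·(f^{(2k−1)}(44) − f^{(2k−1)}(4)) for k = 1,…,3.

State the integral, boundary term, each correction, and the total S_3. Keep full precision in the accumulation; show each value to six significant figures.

Integral: ∫_4^44 x·e^(−x/24) dx = 307.912.
Boundary: ½(f(4) + f(44)) = ½(3.38593 + 7.03471) = 5.21032.
So far: 313.122.
k=1: B_{2}/(2)! × [f^{(1)}(44) − f^{(1)}(4)] = 1/12 × (-0.133233 − 0.705401) = -0.0698862.
Partial sum through k=1: 313.052.
k=2: B_{4}/(4)! × [f^{(3)}(44) − f^{(3)}(4)] = −1/720 × (0.000323831 − 0.00416383) = 5.33333e-06.
Partial sum through k=2: 313.052.
k=3: B_{6}/(6)! × [f^{(5)}(44) − f^{(5)}(4)] = 1/30240 × (1.52599e-06 − 1.23316e-05) = -3.57328e-10.

S_3 ≈ 313.052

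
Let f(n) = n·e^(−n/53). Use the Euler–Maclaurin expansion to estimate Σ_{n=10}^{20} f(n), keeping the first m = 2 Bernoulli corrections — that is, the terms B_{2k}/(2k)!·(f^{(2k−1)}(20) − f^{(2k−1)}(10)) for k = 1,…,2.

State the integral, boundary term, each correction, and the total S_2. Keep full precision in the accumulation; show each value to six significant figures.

S_2 ≈ 122.984

∫_10^20 x·e^(−x/53) dx evaluates to 112.008.
Boundary: ½(f(10) + f(20)) = ½(8.28052 + 13.7134) = 10.9970.
So far: 123.005.
k=1: B_{2}/(2)! × [f^{(1)}(20) − f^{(1)}(10)] = 1/12 × (0.426927 − 0.671816) = -0.0204074.
After k=1: 122.984.
k=2: B_{4}/(4)! × [f^{(3)}(20) − f^{(3)}(10)] = −1/720 × (0.000640181 − 0.000828736) = 2.61883e-07.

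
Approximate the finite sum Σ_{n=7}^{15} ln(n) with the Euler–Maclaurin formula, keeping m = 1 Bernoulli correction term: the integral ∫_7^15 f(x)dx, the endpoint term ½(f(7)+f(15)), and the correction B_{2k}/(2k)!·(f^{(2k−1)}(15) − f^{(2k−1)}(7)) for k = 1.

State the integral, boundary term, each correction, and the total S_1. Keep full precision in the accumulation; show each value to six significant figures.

∫_7^15 ln(x) dx evaluates to 18.9994.
Endpoint term: (f(7) + f(15))/2 = (1.94591 + 2.70805)/2 = 2.32698.
Running total after boundary: 21.3264.
k=1: B_{2}/(2)! × [f^{(1)}(15) − f^{(1)}(7)] = 1/12 × (0.0666667 − 0.142857) = -0.00634921.

S_1 ≈ 21.3200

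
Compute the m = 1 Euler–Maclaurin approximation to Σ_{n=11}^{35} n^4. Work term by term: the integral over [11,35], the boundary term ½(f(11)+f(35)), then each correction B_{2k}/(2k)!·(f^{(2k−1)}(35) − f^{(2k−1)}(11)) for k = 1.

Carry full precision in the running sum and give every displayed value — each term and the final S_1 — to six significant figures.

S_1 ≈ 1.12436e+07

∫_11^35 x^4 dx evaluates to 1.04722e+07.
½[f(11) + f(35)] = ½[14641.0 + 1.50062e+06] = 757633.
Running total after boundary: 1.12298e+07.
Order-1 term: 1/12 · (171500 − 5324.00) = 13848.0.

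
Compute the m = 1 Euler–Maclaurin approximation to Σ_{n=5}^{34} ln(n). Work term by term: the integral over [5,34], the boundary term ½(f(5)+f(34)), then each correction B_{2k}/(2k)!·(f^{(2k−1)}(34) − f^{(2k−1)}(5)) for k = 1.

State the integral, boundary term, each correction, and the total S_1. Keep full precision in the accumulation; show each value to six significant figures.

The integral term ∫_5^34 ln(x) dx = 82.8491.
Boundary: ½(f(5) + f(34)) = ½(1.60944 + 3.52636) = 2.56790.
Integral + boundary = 85.4170.
Correction k=1: B_{2}/2! · (f^{(1)}(34) − f^{(1)}(5)) = 1/12 · (0.0294118 − 0.200000) = -0.0142157.

S_1 ≈ 85.4028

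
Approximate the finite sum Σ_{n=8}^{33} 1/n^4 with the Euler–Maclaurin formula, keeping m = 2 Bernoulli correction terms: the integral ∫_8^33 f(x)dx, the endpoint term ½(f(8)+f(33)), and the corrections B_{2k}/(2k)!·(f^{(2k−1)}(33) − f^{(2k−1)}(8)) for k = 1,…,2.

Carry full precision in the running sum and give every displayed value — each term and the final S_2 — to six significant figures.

S_2 ≈ 0.000774343

The integral term ∫_8^33 1/x^4 dx = 0.000641766.
Boundary: ½(f(8) + f(33)) = ½(0.000244141 + 8.43226e-07) = 0.000122492.
Integral + boundary = 0.000764258.
Correction k=1: B_{2}/2! · (f^{(1)}(33) − f^{(1)}(8)) = 1/12 · (-1.02209e-07 − (-0.000122070)) = 1.01640e-05.
Partial sum through k=1: 0.000774422.
Correction k=2: B_{4}/4! · (f^{(3)}(33) − f^{(3)}(8)) = −1/720 · (-2.81568e-09 − (-5.72205e-05)) = -7.94689e-08.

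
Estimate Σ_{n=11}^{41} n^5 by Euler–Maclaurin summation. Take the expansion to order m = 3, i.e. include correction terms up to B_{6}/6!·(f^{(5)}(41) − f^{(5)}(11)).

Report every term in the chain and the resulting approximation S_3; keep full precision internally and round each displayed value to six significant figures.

S_3 ≈ 8.50569e+08

∫_11^41 x^5 dx evaluates to 7.91389e+08.
Boundary: ½(f(11) + f(41)) = ½(161051 + 1.15856e+08) = 5.80086e+07.
Running total after boundary: 8.49397e+08.
k=1: B_{2}/(2)! × [f^{(1)}(41) − f^{(1)}(11)] = 1/12 × (1.41288e+07 − 73205.0) = 1.17130e+06.
Partial sum through k=1: 8.50569e+08.
k=2: B_{4}/(4)! × [f^{(3)}(41) − f^{(3)}(11)] = −1/720 × (100860 − 7260.00) = -130.000.
Partial sum through k=2: 8.50569e+08.
k=3: B_{6}/(6)! × [f^{(5)}(41) − f^{(5)}(11)] = 1/30240 × (120.000 − 120.000) = 0.00000.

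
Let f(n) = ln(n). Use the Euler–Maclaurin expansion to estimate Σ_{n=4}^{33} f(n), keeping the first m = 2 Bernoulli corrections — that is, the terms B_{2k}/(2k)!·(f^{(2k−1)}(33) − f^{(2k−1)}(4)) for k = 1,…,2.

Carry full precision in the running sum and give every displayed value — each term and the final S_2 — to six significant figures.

∫_4^33 ln(x) dx evaluates to 80.8396.
½[f(4) + f(33)] = ½[1.38629 + 3.49651] = 2.44140.
Running total after boundary: 83.2810.
Order-1 term: 1/12 · (0.0303030 − 0.250000) = -0.0183081.
After k=1: 83.2627.
Order-2 term: −1/720 · (5.56529e-05 − 0.0312500) = 4.33255e-05.

S_2 ≈ 83.2627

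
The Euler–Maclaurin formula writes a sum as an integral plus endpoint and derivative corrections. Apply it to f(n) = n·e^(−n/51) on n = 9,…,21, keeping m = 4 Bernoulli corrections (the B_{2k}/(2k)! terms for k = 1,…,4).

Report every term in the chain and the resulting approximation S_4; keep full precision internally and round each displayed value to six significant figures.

S_4 ≈ 143.040

Integral: ∫_9^21 x·e^(−x/51) dx = 132.337.
Endpoint term: (f(9) + f(21))/2 = (7.54401 + 13.9121)/2 = 10.7280.
So far: 143.065.
Order-1 term: 1/12 · (0.389694 − 0.690302) = -0.0250506.
After k=1: 143.040.
Order-2 term: −1/720 · (0.000659229 − 0.000909938) = 3.48207e-07.
After k=2: 143.040.
Order-3 term: 1/30240 · (4.49301e-07 − 5.97646e-07) = -4.90557e-12.
After k=3: 143.040.
Order-4 term: −1/1209600 · (2.48040e-10 − 3.25048e-10) = 6.36646e-17.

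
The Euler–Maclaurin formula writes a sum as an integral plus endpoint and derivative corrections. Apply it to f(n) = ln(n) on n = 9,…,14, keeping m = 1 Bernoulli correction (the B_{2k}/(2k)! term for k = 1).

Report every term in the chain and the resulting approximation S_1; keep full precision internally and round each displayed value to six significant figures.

S_1 ≈ 14.5866

Integral: ∫_9^14 ln(x) dx = 12.1718.
Endpoint term: (f(9) + f(14))/2 = (2.19722 + 2.63906)/2 = 2.41814.
So far: 14.5899.
k=1: B_{2}/(2)! × [f^{(1)}(14) − f^{(1)}(9)] = 1/12 × (0.0714286 − 0.111111) = -0.00330688.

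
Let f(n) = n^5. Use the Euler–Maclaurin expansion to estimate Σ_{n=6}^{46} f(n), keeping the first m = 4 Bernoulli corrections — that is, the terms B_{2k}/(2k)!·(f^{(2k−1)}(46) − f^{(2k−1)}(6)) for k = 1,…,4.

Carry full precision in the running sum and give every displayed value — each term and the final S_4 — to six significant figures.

S_4 ≈ 1.68389e+09

The integral term ∫_6^46 x^5 dx = 1.57904e+09.
½[f(6) + f(46)] = ½[7776.00 + 2.05963e+08] = 1.02985e+08.
So far: 1.68203e+09.
k=1: B_{2}/(2)! × [f^{(1)}(46) − f^{(1)}(6)] = 1/12 × (2.23873e+07 − 6480.00) = 1.86507e+06.
After k=1: 1.68389e+09.
k=2: B_{4}/(4)! × [f^{(3)}(46) − f^{(3)}(6)] = −1/720 × (126960 − 2160.00) = -173.333.
After k=2: 1.68389e+09.
k=3: B_{6}/(6)! × [f^{(5)}(46) − f^{(5)}(6)] = 1/30240 × (120.000 − 120.000) = 0.00000.
After k=3: 1.68389e+09.
k=4: B_{8}/(8)! × [f^{(7)}(46) − f^{(7)}(6)] = −1/1209600 × (0.00000 − 0.00000) = 0.00000.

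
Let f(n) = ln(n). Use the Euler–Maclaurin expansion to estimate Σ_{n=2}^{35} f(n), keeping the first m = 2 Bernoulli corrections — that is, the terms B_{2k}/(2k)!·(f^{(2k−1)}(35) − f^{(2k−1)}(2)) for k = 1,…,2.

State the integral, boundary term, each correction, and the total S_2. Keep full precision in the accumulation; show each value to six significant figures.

∫_2^35 ln(x) dx evaluates to 90.0509.
½[f(2) + f(35)] = ½[0.693147 + 3.55535] = 2.12425.
Running total after boundary: 92.1751.
Order-1 term: 1/12 · (0.0285714 − 0.500000) = -0.0392857.
After k=1: 92.1358.
Order-2 term: −1/720 · (4.66472e-05 − 0.250000) = 0.000347157.

S_2 ≈ 92.1362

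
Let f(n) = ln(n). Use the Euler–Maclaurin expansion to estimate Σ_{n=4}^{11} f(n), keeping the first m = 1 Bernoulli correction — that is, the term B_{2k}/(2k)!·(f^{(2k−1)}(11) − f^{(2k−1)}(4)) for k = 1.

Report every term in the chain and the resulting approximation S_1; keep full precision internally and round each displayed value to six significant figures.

S_1 ≈ 15.7105

Integral: ∫_4^11 ln(x) dx = 13.8317.
Endpoint term: (f(4) + f(11))/2 = (1.38629 + 2.39790)/2 = 1.89209.
Integral + boundary = 15.7238.
Correction k=1: B_{2}/2! · (f^{(1)}(11) − f^{(1)}(4)) = 1/12 · (0.0909091 − 0.250000) = -0.0132576.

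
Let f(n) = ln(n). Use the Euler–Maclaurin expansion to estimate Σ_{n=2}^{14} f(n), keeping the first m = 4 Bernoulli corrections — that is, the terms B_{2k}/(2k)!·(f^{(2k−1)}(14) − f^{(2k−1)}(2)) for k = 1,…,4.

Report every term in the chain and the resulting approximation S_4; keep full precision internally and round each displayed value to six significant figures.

∫_2^14 ln(x) dx evaluates to 23.5605.
Boundary: ½(f(2) + f(14)) = ½(0.693147 + 2.63906) = 1.66610.
Running total after boundary: 25.2266.
k=1: B_{2}/(2)! × [f^{(1)}(14) − f^{(1)}(2)] = 1/12 × (0.0714286 − 0.500000) = -0.0357143.
After k=1: 25.1909.
k=2: B_{4}/(4)! × [f^{(3)}(14) − f^{(3)}(2)] = −1/720 × (0.000728863 − 0.250000) = 0.000346210.
After k=2: 25.1912.
k=3: B_{6}/(6)! × [f^{(5)}(14) − f^{(5)}(2)] = 1/30240 × (4.46243e-05 − 0.750000) = -2.48001e-05.
After k=3: 25.1912.
k=4: B_{8}/(8)! × [f^{(7)}(14) − f^{(7)}(2)] = −1/1209600 × (6.83024e-06 − 5.62500) = 4.65029e-06.

S_4 ≈ 25.1912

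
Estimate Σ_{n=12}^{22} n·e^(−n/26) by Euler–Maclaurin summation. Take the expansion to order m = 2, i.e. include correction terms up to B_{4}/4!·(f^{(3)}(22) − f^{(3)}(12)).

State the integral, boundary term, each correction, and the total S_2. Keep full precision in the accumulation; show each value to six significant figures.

The integral term ∫_12^22 x·e^(−x/26) dx = 87.2801.
Endpoint term: (f(12) + f(22))/2 = (7.56376 + 9.43936)/2 = 8.50156.
So far: 95.7816.
Correction k=1: B_{2}/2! · (f^{(1)}(22) − f^{(1)}(12)) = 1/12 · (0.0660095 − 0.339399) = -0.0227825.
Partial sum through k=1: 95.7588.
Correction k=2: B_{4}/4! · (f^{(3)}(22) − f^{(3)}(12)) = −1/720 · (0.00136706 − 0.00236690) = 1.38867e-06.

S_2 ≈ 95.7588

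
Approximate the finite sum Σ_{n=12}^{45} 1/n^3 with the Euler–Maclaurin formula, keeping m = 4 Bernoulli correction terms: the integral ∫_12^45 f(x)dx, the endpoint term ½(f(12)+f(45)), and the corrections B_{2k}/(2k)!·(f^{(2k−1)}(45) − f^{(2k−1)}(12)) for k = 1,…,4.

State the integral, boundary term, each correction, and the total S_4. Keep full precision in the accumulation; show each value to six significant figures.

S_4 ≈ 0.00353212

The integral term ∫_12^45 1/x^3 dx = 0.00322531.
Boundary: ½(f(12) + f(45)) = ½(0.000578704 + 1.09739e-05) = 0.000294839.
Integral + boundary = 0.00352015.
Correction k=1: B_{2}/2! · (f^{(1)}(45) − f^{(1)}(12)) = 1/12 · (-7.31596e-07 − (-0.000144676)) = 1.19954e-05.
After k=1: 0.00353214.
Correction k=2: B_{4}/4! · (f^{(3)}(45) − f^{(3)}(12)) = −1/720 · (-7.22564e-09 − (-2.00939e-05)) = -2.78981e-08.
After k=2: 0.00353211.
Correction k=3: B_{6}/6! · (f^{(5)}(45) − f^{(5)}(12)) = 1/30240 · (-1.49865e-10 − (-5.86071e-06)) = 1.93802e-10.
After k=3: 0.00353212.
Correction k=4: B_{8}/8! · (f^{(7)}(45) − f^{(7)}(12)) = −1/1209600 · (-5.32854e-12 − (-2.93036e-06)) = -2.42258e-12.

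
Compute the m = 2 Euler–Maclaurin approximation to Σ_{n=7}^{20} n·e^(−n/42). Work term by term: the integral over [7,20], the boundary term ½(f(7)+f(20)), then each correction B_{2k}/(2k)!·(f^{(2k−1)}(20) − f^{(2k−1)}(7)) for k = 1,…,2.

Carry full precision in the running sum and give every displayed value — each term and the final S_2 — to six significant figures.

S_2 ≈ 133.740

∫_7^20 x·e^(−x/42) dx evaluates to 124.597.
½[f(7) + f(20)] = ½[5.92537 + 12.4229] = 9.17414.
So far: 133.772.
Correction k=1: B_{2}/2! · (f^{(1)}(20) − f^{(1)}(7)) = 1/12 · (0.325362 − 0.705401) = -0.0316700.
Partial sum through k=1: 133.740.
Correction k=2: B_{4}/4! · (f^{(3)}(20) − f^{(3)}(7)) = −1/720 · (0.000888692 − 0.00135962) = 6.54063e-07.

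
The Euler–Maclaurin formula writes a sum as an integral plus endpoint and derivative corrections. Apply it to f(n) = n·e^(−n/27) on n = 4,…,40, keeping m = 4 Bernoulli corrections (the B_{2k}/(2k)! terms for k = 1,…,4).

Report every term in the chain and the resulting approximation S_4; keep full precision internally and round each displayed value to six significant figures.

S_4 ≈ 316.761

The integral term ∫_4^40 x·e^(−x/27) dx = 310.561.
Endpoint term: (f(4) + f(40))/2 = (3.44921 + 9.09203)/2 = 6.27062.
So far: 316.832.
k=1: B_{2}/(2)! × [f^{(1)}(40) − f^{(1)}(4)] = 1/12 × (-0.109441 − 0.734555) = -0.0703330.
After k=1: 316.761.
k=2: B_{4}/(4)! × [f^{(3)}(40) − f^{(3)}(4)] = −1/720 × (0.000473471 − 0.00337334) = 4.02759e-06.
After k=2: 316.761.
k=3: B_{6}/(6)! × [f^{(5)}(40) − f^{(5)}(4)] = 1/30240 × (1.50489e-06 − 7.87250e-06) = -2.10569e-10.
After k=3: 316.761.
k=4: B_{8}/(8)! × [f^{(7)}(40) − f^{(7)}(4)] = −1/1209600 × (3.23773e-09 − 1.52505e-08) = 9.93123e-15.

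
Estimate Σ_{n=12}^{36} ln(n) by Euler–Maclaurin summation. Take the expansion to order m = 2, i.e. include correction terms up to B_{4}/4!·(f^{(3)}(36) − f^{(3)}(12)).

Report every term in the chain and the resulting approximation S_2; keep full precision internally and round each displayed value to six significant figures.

S_2 ≈ 78.2174

The integral term ∫_12^36 ln(x) dx = 75.1878.
Boundary: ½(f(12) + f(36)) = ½(2.48491 + 3.58352) = 3.03421.
So far: 78.2220.
Order-1 term: 1/12 · (0.0277778 − 0.0833333) = -0.00462963.
Partial sum through k=1: 78.2174.
Order-2 term: −1/720 · (4.28669e-05 − 0.00115741) = 1.54797e-06.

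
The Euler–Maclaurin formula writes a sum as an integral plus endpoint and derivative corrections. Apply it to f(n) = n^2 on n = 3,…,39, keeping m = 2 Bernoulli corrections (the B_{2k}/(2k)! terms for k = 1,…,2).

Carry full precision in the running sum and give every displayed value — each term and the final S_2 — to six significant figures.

S_2 ≈ 20535.0

Integral: ∫_3^39 x^2 dx = 19764.0.
Endpoint term: (f(3) + f(39))/2 = (9.00000 + 1521.00)/2 = 765.000.
Running total after boundary: 20529.0.
Order-1 term: 1/12 · (78.0000 − 6.00000) = 6.00000.
Partial sum through k=1: 20535.0.
Order-2 term: −1/720 · (0.00000 − 0.00000) = 0.00000.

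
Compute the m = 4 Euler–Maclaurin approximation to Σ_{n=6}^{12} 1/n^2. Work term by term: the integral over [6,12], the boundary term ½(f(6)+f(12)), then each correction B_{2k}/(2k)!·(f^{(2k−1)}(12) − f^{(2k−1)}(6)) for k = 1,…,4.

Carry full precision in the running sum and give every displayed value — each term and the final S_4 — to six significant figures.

S_4 ≈ 0.101366

∫_6^12 1/x^2 dx evaluates to 0.0833333.
½[f(6) + f(12)] = ½[0.0277778 + 0.00694444] = 0.0173611.
Running total after boundary: 0.100694.
Order-1 term: 1/12 · (-0.00115741 − (-0.00925926)) = 0.000675154.
Running total after k=1: 0.101370.
Order-2 term: −1/720 · (-9.64506e-05 − (-0.00308642)) = -4.15273e-06.
Running total after k=2: 0.101365.
Order-3 term: 1/30240 · (-2.00939e-05 − (-0.00257202)) = 8.43890e-08.
Running total after k=3: 0.101366.
Order-4 term: −1/1209600 · (-7.81429e-06 − (-0.00400091)) = -3.30117e-09.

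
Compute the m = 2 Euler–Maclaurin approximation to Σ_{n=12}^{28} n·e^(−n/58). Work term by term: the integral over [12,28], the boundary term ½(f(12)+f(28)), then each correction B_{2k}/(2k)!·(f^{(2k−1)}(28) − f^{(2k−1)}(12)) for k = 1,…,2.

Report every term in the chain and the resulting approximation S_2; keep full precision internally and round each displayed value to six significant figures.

S_2 ≈ 236.703

Integral: ∫_12^28 x·e^(−x/58) dx = 223.212.
½[f(12) + f(28)] = ½[9.75725 + 17.2782] = 13.5177.
So far: 236.730.
Correction k=1: B_{2}/2! · (f^{(1)}(28) − f^{(1)}(12)) = 1/12 · (0.319179 − 0.644875) = -0.0271414.
After k=1: 236.703.
Correction k=2: B_{4}/4! · (f^{(3)}(28) − f^{(3)}(12)) = −1/720 · (0.000461753 − 0.000675114) = 2.96335e-07.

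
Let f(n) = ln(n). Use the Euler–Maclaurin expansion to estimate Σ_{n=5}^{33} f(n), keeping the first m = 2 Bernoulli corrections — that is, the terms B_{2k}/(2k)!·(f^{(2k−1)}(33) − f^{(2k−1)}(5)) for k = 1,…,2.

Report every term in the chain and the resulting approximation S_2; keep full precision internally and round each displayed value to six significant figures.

S_2 ≈ 81.8764

Integral: ∫_5^33 ln(x) dx = 79.3376.
Boundary: ½(f(5) + f(33)) = ½(1.60944 + 3.49651) = 2.55297.
Running total after boundary: 81.8905.
Correction k=1: B_{2}/2! · (f^{(1)}(33) − f^{(1)}(5)) = 1/12 · (0.0303030 − 0.200000) = -0.0141414.
Partial sum through k=1: 81.8764.
Correction k=2: B_{4}/4! · (f^{(3)}(33) − f^{(3)}(5)) = −1/720 · (5.56529e-05 − 0.0160000) = 2.21449e-05.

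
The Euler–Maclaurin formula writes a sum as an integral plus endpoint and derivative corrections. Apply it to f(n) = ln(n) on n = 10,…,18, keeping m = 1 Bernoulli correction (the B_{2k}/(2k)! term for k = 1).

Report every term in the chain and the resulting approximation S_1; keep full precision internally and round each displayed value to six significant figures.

∫_10^18 ln(x) dx evaluates to 21.0008.
Boundary: ½(f(10) + f(18)) = ½(2.30259 + 2.89037) = 2.59648.
Integral + boundary = 23.5973.
Correction k=1: B_{2}/2! · (f^{(1)}(18) − f^{(1)}(10)) = 1/12 · (0.0555556 − 0.100000) = -0.00370370.

S_1 ≈ 23.5936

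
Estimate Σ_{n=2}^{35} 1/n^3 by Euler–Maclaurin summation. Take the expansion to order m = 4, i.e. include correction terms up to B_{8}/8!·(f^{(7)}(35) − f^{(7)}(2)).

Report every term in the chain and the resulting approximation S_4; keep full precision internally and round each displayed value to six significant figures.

S_4 ≈ 0.201605

Integral: ∫_2^35 1/x^3 dx = 0.124592.
Endpoint term: (f(2) + f(35))/2 = (0.125000 + 2.33236e-05)/2 = 0.0625117.
So far: 0.187103.
Correction k=1: B_{2}/2! · (f^{(1)}(35) − f^{(1)}(2)) = 1/12 · (-1.99917e-06 − (-0.187500)) = 0.0156248.
Partial sum through k=1: 0.202728.
Correction k=2: B_{4}/4! · (f^{(3)}(35) − f^{(3)}(2)) = −1/720 · (-3.26395e-08 − (-0.937500)) = -0.00130208.
Partial sum through k=2: 0.201426.
Correction k=3: B_{6}/6! · (f^{(5)}(35) − f^{(5)}(2)) = 1/30240 · (-1.11907e-09 − (-9.84375)) = 0.000325521.
Partial sum through k=3: 0.201752.
Correction k=4: B_{8}/8! · (f^{(7)}(35) − f^{(7)}(2)) = −1/1209600 · (-6.57737e-11 − (-177.188)) = -0.000146484.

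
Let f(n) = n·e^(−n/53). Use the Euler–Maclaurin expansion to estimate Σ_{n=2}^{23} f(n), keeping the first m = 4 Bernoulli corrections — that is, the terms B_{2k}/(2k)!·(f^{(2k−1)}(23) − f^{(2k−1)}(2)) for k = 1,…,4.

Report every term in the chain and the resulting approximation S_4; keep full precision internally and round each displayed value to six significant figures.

S_4 ≈ 205.528

∫_2^23 x·e^(−x/53) dx evaluates to 197.161.
Boundary: ½(f(2) + f(23)) = ½(1.92593 + 14.9025) = 8.41424.
So far: 205.575.
Order-1 term: 1/12 · (0.366757 − 0.926629) = -0.0466560.
Partial sum through k=1: 205.528.
Order-2 term: −1/720 · (0.000591894 − 0.00101551) = 5.88354e-07.
Partial sum through k=2: 205.528.
Order-3 term: 1/30240 · (3.74946e-07 − 6.05603e-07) = -7.62755e-12.
Partial sum through k=3: 205.528.
Order-4 term: −1/1209600 · (1.91947e-10 − 3.02487e-10) = 9.13859e-17.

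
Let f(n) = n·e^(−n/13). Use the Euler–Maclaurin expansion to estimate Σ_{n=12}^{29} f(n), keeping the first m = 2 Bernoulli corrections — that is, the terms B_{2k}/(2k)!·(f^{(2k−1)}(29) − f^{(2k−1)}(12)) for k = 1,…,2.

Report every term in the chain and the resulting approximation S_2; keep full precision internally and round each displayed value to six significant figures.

The integral term ∫_12^29 x·e^(−x/13) dx = 70.4554.
Endpoint term: (f(12) + f(29))/2 = (4.76754 + 3.11593)/2 = 3.94173.
So far: 74.3971.
k=1: B_{2}/(2)! × [f^{(1)}(29) − f^{(1)}(12)] = 1/12 × (-0.132241 − 0.0305611) = -0.0135668.
Running total after k=1: 74.3836.
k=2: B_{4}/(4)! × [f^{(3)}(29) − f^{(3)}(12)] = −1/720 × (0.000489057 − 0.00488255) = 6.10207e-06.

S_2 ≈ 74.3836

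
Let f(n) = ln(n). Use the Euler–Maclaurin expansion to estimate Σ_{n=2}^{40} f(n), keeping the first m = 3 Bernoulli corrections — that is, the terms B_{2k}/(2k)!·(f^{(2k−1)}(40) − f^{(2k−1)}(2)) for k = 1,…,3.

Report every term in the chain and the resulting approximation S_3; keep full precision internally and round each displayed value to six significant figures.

Integral: ∫_2^40 ln(x) dx = 108.169.
Endpoint term: (f(2) + f(40))/2 = (0.693147 + 3.68888)/2 = 2.19101.
Running total after boundary: 110.360.
Correction k=1: B_{2}/2! · (f^{(1)}(40) − f^{(1)}(2)) = 1/12 · (0.0250000 − 0.500000) = -0.0395833.
Partial sum through k=1: 110.320.
Correction k=2: B_{4}/4! · (f^{(3)}(40) − f^{(3)}(2)) = −1/720 · (3.12500e-05 − 0.250000) = 0.000347179.
Partial sum through k=2: 110.321.
Correction k=3: B_{6}/6! · (f^{(5)}(40) − f^{(5)}(2)) = 1/30240 · (2.34375e-07 − 0.750000) = -2.48016e-05.

S_3 ≈ 110.321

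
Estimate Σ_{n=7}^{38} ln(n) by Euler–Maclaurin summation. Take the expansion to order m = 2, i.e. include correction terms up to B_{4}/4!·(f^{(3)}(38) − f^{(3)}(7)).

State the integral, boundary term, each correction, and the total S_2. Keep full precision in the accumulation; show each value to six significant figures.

Integral: ∫_7^38 ln(x) dx = 93.6069.
Endpoint term: (f(7) + f(38))/2 = (1.94591 + 3.63759)/2 = 2.79175.
So far: 96.3987.
Correction k=1: B_{2}/2! · (f^{(1)}(38) − f^{(1)}(7)) = 1/12 · (0.0263158 − 0.142857) = -0.00971178.
Partial sum through k=1: 96.3889.
Correction k=2: B_{4}/4! · (f^{(3)}(38) − f^{(3)}(7)) = −1/720 · (3.64485e-05 − 0.00583090) = 8.04785e-06.

S_2 ≈ 96.3889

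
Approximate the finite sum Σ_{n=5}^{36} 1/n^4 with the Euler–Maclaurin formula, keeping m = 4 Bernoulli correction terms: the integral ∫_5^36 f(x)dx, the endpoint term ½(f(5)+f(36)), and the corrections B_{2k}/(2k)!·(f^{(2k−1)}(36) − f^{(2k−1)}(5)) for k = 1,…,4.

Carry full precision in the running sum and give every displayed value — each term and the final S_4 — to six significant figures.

∫_5^36 1/x^4 dx evaluates to 0.00265952.
Boundary: ½(f(5) + f(36)) = ½(0.00160000 + 5.95374e-07) = 0.000800298.
Integral + boundary = 0.00345982.
Order-1 term: 1/12 · (-6.61527e-08 − (-0.00128000)) = 0.000106661.
Partial sum through k=1: 0.00356648.
Order-2 term: −1/720 · (-1.53131e-09 − (-0.00153600)) = -2.13333e-06.
Partial sum through k=2: 0.00356435.
Order-3 term: 1/30240 · (-6.61678e-11 − (-0.00344064)) = 1.13778e-07.
Partial sum through k=3: 0.00356446.
Order-4 term: −1/1209600 · (-4.59499e-12 − (-0.0123863)) = -1.02400e-08.

S_4 ≈ 0.00356445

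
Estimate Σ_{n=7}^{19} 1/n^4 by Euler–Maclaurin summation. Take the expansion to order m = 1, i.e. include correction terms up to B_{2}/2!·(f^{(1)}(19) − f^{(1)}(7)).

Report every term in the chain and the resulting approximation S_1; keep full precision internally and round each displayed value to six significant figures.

The integral term ∫_7^19 1/x^4 dx = 0.000923219.
Endpoint term: (f(7) + f(19))/2 = (0.000416493 + 7.67336e-06)/2 = 0.000212083.
So far: 0.00113530.
k=1: B_{2}/(2)! × [f^{(1)}(19) − f^{(1)}(7)] = 1/12 × (-1.61544e-06 − (-0.000237996)) = 1.96984e-05.

S_1 ≈ 0.00115500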